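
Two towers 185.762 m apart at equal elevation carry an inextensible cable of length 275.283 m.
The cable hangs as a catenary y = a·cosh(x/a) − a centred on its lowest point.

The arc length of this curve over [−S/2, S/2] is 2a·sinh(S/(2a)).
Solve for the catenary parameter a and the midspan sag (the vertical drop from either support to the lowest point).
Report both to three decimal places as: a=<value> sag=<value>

a=58.201 sag=91.240

seed: a₀ = √(S³/(24(L−S))) = √(185.762³/(24·89.521)) = 54.621954
iter 1: u=1.700433  f(a)=+1.387e+01  f'(a)=-4.329e+00  a ← 54.621954 − (+1.387e+01/-4.329e+00) = 57.826026
iter 2: u=1.606214  f(a)=+1.314e+00  f'(a)=-3.544e+00  a ← 57.826026 − (+1.314e+00/-3.544e+00) = 58.196794
iter 3: u=1.595981  f(a)=+1.452e-02  f'(a)=-3.466e+00  a ← 58.196794 − (+1.452e-02/-3.466e+00) = 58.200983
iter 4: u=1.595867  f(a)=+1.817e-06  f'(a)=-3.465e+00  a ← 58.200983 − (+1.817e-06/-3.465e+00) = 58.200984
iter 5: u=1.595866  f(a)=+5.684e-14  f'(a)=-3.465e+00  a ← 58.200984 − (+5.684e-14/-3.465e+00) = 58.200984
converged: |Δa| < 1e-12 after 5 iterations
sag = a·(cosh(S/(2a)) − 1) = 58.200984·(cosh(1.595866) − 1) = 91.239764
T_max/T_min = cosh(S/(2a)) = 2.567667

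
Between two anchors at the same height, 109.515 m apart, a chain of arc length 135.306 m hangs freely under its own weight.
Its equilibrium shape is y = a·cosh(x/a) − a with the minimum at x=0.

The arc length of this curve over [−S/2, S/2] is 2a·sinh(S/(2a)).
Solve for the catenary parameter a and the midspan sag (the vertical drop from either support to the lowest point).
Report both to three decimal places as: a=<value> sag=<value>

a=47.611 sag=35.116

seed: a₀ = √(S³/(24(L−S))) = √(109.515³/(24·25.791)) = 46.064960
iter 1: u=1.188702  f(a)=+1.885e+00  f'(a)=-1.286e+00  a ← 46.064960 − (+1.885e+00/-1.286e+00) = 47.530276
iter 2: u=1.152055  f(a)=+9.366e-02  f'(a)=-1.161e+00  a ← 47.530276 − (+9.366e-02/-1.161e+00) = 47.610935
iter 3: u=1.150103  f(a)=+2.581e-04  f'(a)=-1.155e+00  a ← 47.610935 − (+2.581e-04/-1.155e+00) = 47.611158
iter 4: u=1.150098  f(a)=+1.972e-09  f'(a)=-1.155e+00  a ← 47.611158 − (+1.972e-09/-1.155e+00) = 47.611158
iter 5: u=1.150098  f(a)=-2.842e-14  f'(a)=-1.155e+00  a ← 47.611158 − (-2.842e-14/-1.155e+00) = 47.611158
converged: |Δa| < 1e-12 after 5 iterations
sag = a·(cosh(S/(2a)) − 1) = 47.611158·(cosh(1.150098) − 1) = 35.115807
T_max/T_min = cosh(S/(2a)) = 1.737554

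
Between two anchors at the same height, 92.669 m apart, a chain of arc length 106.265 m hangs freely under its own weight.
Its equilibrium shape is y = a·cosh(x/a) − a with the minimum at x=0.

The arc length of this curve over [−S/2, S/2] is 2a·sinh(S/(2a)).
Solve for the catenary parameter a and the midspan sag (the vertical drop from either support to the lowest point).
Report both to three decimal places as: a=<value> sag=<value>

seed: a₀ = √(S³/(24(L−S))) = √(92.669³/(24·13.596)) = 49.384484
iter 1: u=0.938240  f(a)=+6.111e-01  f'(a)=-6.006e-01  a ← 49.384484 − (+6.111e-01/-6.006e-01) = 50.401937
iter 2: u=0.919300  f(a)=+1.940e-02  f'(a)=-5.631e-01  a ← 50.401937 − (+1.940e-02/-5.631e-01) = 50.436387
iter 3: u=0.918672  f(a)=+2.096e-05  f'(a)=-5.618e-01  a ← 50.436387 − (+2.096e-05/-5.618e-01) = 50.436424
iter 4: u=0.918671  f(a)=+2.451e-11  f'(a)=-5.618e-01  a ← 50.436424 − (+2.451e-11/-5.618e-01) = 50.436424
converged: |Δa| < 1e-12 after 4 iterations
sag = a·(cosh(S/(2a)) − 1) = 50.436424·(cosh(0.918671) − 1) = 22.822674
T_max/T_min = cosh(S/(2a)) = 1.452504

a=50.436 sag=22.823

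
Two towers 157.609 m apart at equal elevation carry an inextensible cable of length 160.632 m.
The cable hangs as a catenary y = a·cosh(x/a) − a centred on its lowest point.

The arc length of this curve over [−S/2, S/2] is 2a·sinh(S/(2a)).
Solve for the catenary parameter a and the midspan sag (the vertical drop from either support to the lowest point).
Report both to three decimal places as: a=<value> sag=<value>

seed: a₀ = √(S³/(24(L−S))) = √(157.609³/(24·3.023)) = 232.298725
iter 1: u=0.339238  f(a)=+1.744e-02  f'(a)=-2.633e-02  a ← 232.298725 − (+1.744e-02/-2.633e-02) = 232.961240
iter 2: u=0.338273  f(a)=+7.490e-05  f'(a)=-2.610e-02  a ← 232.961240 − (+7.490e-05/-2.610e-02) = 232.964109
iter 3: u=0.338269  f(a)=+1.394e-09  f'(a)=-2.610e-02  a ← 232.964109 − (+1.394e-09/-2.610e-02) = 232.964109
iter 4: u=0.338269  f(a)=+0.000e+00  f'(a)=-2.610e-02  a ← 232.964109 − (+0.000e+00/-2.610e-02) = 232.964109
converged: |Δa| < 1e-12 after 4 iterations
sag = a·(cosh(S/(2a)) − 1) = 232.964109·(cosh(0.338269) − 1) = 13.456134
T_max/T_min = cosh(S/(2a)) = 1.057761

a=232.964 sag=13.456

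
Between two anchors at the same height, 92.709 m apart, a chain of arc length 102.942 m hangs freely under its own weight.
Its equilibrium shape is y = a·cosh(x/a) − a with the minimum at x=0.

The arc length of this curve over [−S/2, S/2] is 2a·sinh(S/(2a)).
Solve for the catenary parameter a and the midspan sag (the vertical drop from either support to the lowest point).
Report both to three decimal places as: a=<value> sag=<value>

seed: a₀ = √(S³/(24(L−S))) = √(92.709³/(24·10.233)) = 56.960755
iter 1: u=0.813797  f(a)=+3.442e-01  f'(a)=-3.837e-01  a ← 56.960755 − (+3.442e-01/-3.837e-01) = 57.857998
iter 2: u=0.801177  f(a)=+8.302e-03  f'(a)=-3.654e-01  a ← 57.857998 − (+8.302e-03/-3.654e-01) = 57.880722
iter 3: u=0.800863  f(a)=+5.094e-06  f'(a)=-3.649e-01  a ← 57.880722 − (+5.094e-06/-3.649e-01) = 57.880736
iter 4: u=0.800862  f(a)=+1.933e-12  f'(a)=-3.649e-01  a ← 57.880736 − (+1.933e-12/-3.649e-01) = 57.880736
converged: |Δa| < 1e-12 after 4 iterations
sag = a·(cosh(S/(2a)) − 1) = 57.880736·(cosh(0.800862) − 1) = 19.575338
T_max/T_min = cosh(S/(2a)) = 1.338201

a=57.881 sag=19.575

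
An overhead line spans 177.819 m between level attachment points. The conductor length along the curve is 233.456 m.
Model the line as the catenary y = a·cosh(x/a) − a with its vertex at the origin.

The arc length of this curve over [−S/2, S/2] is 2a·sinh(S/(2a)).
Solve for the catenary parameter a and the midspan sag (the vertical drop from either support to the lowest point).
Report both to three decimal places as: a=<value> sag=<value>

a=67.740 sag=67.220

seed: a₀ = √(S³/(24(L−S))) = √(177.819³/(24·55.637)) = 64.890299
iter 1: u=1.370151  f(a)=+5.462e+00  f'(a)=-2.059e+00  a ← 64.890299 − (+5.462e+00/-2.059e+00) = 67.542960
iter 2: u=1.316340  f(a)=+3.528e-01  f'(a)=-1.801e+00  a ← 67.542960 − (+3.528e-01/-1.801e+00) = 67.738851
iter 3: u=1.312533  f(a)=+1.696e-03  f'(a)=-1.784e+00  a ← 67.738851 − (+1.696e-03/-1.784e+00) = 67.739802
iter 4: u=1.312515  f(a)=+3.965e-08  f'(a)=-1.784e+00  a ← 67.739802 − (+3.965e-08/-1.784e+00) = 67.739803
iter 5: u=1.312515  f(a)=+2.842e-14  f'(a)=-1.784e+00  a ← 67.739803 − (+2.842e-14/-1.784e+00) = 67.739803
converged: |Δa| < 1e-12 after 5 iterations
sag = a·(cosh(S/(2a)) − 1) = 67.739803·(cosh(1.312515) − 1) = 67.219846
T_max/T_min = cosh(S/(2a)) = 1.992324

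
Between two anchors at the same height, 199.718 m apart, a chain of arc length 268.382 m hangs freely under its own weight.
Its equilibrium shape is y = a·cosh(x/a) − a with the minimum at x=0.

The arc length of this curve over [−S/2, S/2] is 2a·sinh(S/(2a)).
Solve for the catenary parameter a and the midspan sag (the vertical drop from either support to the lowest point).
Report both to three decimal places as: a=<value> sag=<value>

seed: a₀ = √(S³/(24(L−S))) = √(199.718³/(24·68.664)) = 69.527344
iter 1: u=1.436255  f(a)=+7.440e+00  f'(a)=-2.414e+00  a ← 69.527344 − (+7.440e+00/-2.414e+00) = 72.609662
iter 2: u=1.375285  f(a)=+5.234e-01  f'(a)=-2.085e+00  a ← 72.609662 − (+5.234e-01/-2.085e+00) = 72.860663
iter 3: u=1.370547  f(a)=+3.023e-03  f'(a)=-2.061e+00  a ← 72.860663 − (+3.023e-03/-2.061e+00) = 72.862130
iter 4: u=1.370520  f(a)=+1.021e-07  f'(a)=-2.061e+00  a ← 72.862130 − (+1.021e-07/-2.061e+00) = 72.862130
iter 5: u=1.370520  f(a)=+0.000e+00  f'(a)=-2.061e+00  a ← 72.862130 − (+0.000e+00/-2.061e+00) = 72.862130
converged: |Δa| < 1e-12 after 5 iterations
sag = a·(cosh(S/(2a)) − 1) = 72.862130·(cosh(1.370520) − 1) = 79.834021
T_max/T_min = cosh(S/(2a)) = 2.095686

a=72.862 sag=79.834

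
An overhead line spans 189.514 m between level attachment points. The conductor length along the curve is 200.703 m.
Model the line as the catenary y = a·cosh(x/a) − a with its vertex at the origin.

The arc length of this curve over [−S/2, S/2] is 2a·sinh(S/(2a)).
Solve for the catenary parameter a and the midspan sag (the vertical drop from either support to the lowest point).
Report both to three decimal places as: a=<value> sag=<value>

a=160.598 sag=28.775

seed: a₀ = √(S³/(24(L−S))) = √(189.514³/(24·11.189)) = 159.206461
iter 1: u=0.595183  f(a)=+1.999e-01  f'(a)=-1.456e-01  a ← 159.206461 − (+1.999e-01/-1.456e-01) = 160.579112
iter 2: u=0.590095  f(a)=+2.614e-03  f'(a)=-1.418e-01  a ← 160.579112 − (+2.614e-03/-1.418e-01) = 160.597546
iter 3: u=0.590028  f(a)=+4.604e-07  f'(a)=-1.418e-01  a ← 160.597546 − (+4.604e-07/-1.418e-01) = 160.597549
iter 4: u=0.590028  f(a)=+0.000e+00  f'(a)=-1.418e-01  a ← 160.597549 − (+0.000e+00/-1.418e-01) = 160.597549
converged: |Δa| < 1e-12 after 4 iterations
sag = a·(cosh(S/(2a)) − 1) = 160.597549·(cosh(0.590028) − 1) = 28.775090
T_max/T_min = cosh(S/(2a)) = 1.179175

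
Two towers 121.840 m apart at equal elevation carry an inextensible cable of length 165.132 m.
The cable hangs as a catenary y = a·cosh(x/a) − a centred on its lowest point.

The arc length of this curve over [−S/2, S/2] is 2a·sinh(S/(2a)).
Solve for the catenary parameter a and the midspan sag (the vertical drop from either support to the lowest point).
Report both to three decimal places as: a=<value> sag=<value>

a=43.787 sag=49.671

seed: a₀ = √(S³/(24(L−S))) = √(121.840³/(24·43.292)) = 41.722987
iter 1: u=1.460106  f(a)=+4.856e+00  f'(a)=-2.553e+00  a ← 41.722987 − (+4.856e+00/-2.553e+00) = 43.625324
iter 2: u=1.396437  f(a)=+3.519e-01  f'(a)=-2.195e+00  a ← 43.625324 − (+3.519e-01/-2.195e+00) = 43.785628
iter 3: u=1.391324  f(a)=+2.166e-03  f'(a)=-2.168e+00  a ← 43.785628 − (+2.166e-03/-2.168e+00) = 43.786627
iter 4: u=1.391292  f(a)=+8.325e-08  f'(a)=-2.168e+00  a ← 43.786627 − (+8.325e-08/-2.168e+00) = 43.786627
iter 5: u=1.391292  f(a)=+2.842e-14  f'(a)=-2.168e+00  a ← 43.786627 − (+2.842e-14/-2.168e+00) = 43.786627
converged: |Δa| < 1e-12 after 5 iterations
sag = a·(cosh(S/(2a)) − 1) = 43.786627·(cosh(1.391292) − 1) = 49.671455
T_max/T_min = cosh(S/(2a)) = 2.134398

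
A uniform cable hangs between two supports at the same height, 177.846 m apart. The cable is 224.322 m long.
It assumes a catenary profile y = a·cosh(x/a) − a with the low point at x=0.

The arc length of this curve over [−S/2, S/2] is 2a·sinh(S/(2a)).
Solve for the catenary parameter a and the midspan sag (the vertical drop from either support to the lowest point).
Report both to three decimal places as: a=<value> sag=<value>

seed: a₀ = √(S³/(24(L−S))) = √(177.846³/(24·46.476)) = 71.014357
iter 1: u=1.252183  f(a)=+3.783e+00  f'(a)=-1.526e+00  a ← 71.014357 − (+3.783e+00/-1.526e+00) = 73.493192
iter 2: u=1.209949  f(a)=+2.071e-01  f'(a)=-1.363e+00  a ← 73.493192 − (+2.071e-01/-1.363e+00) = 73.645117
iter 3: u=1.207453  f(a)=+7.002e-04  f'(a)=-1.354e+00  a ← 73.645117 − (+7.002e-04/-1.354e+00) = 73.645634
iter 4: u=1.207444  f(a)=+8.064e-09  f'(a)=-1.354e+00  a ← 73.645634 − (+8.064e-09/-1.354e+00) = 73.645634
iter 5: u=1.207444  f(a)=+5.684e-14  f'(a)=-1.354e+00  a ← 73.645634 − (+5.684e-14/-1.354e+00) = 73.645634
converged: |Δa| < 1e-12 after 5 iterations
sag = a·(cosh(S/(2a)) − 1) = 73.645634·(cosh(1.207444) − 1) = 60.532491
T_max/T_min = cosh(S/(2a)) = 1.821943

a=73.646 sag=60.532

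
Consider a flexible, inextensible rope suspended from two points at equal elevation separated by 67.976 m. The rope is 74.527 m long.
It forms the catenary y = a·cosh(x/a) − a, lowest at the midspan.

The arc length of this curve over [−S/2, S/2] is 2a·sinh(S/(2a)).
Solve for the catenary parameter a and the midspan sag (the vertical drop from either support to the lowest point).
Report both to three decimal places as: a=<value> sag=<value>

a=45.329 sag=13.351

seed: a₀ = √(S³/(24(L−S))) = √(67.976³/(24·6.551)) = 44.696548
iter 1: u=0.760417  f(a)=+1.920e-01  f'(a)=-3.104e-01  a ← 44.696548 − (+1.920e-01/-3.104e-01) = 45.315127
iter 2: u=0.750037  f(a)=+4.059e-03  f'(a)=-2.974e-01  a ← 45.315127 − (+4.059e-03/-2.974e-01) = 45.328774
iter 3: u=0.749811  f(a)=+1.901e-06  f'(a)=-2.972e-01  a ← 45.328774 − (+1.901e-06/-2.972e-01) = 45.328780
iter 4: u=0.749811  f(a)=+4.121e-13  f'(a)=-2.972e-01  a ← 45.328780 − (+4.121e-13/-2.972e-01) = 45.328780
converged: |Δa| < 1e-12 after 4 iterations
sag = a·(cosh(S/(2a)) − 1) = 45.328780·(cosh(0.749811) − 1) = 13.350575
T_max/T_min = cosh(S/(2a)) = 1.294528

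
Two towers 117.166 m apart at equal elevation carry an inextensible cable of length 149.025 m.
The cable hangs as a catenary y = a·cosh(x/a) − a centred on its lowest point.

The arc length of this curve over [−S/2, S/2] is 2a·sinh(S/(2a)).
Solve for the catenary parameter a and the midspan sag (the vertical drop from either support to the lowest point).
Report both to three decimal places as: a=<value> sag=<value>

a=47.629 sag=40.805

seed: a₀ = √(S³/(24(L−S))) = √(117.166³/(24·31.859)) = 45.864928
iter 1: u=1.277294  f(a)=+2.702e+00  f'(a)=-1.630e+00  a ← 45.864928 − (+2.702e+00/-1.630e+00) = 47.523171
iter 2: u=1.232725  f(a)=+1.535e-01  f'(a)=-1.449e+00  a ← 47.523171 − (+1.535e-01/-1.449e+00) = 47.629062
iter 3: u=1.229984  f(a)=+5.609e-04  f'(a)=-1.439e+00  a ← 47.629062 − (+5.609e-04/-1.439e+00) = 47.629452
iter 4: u=1.229974  f(a)=+7.553e-09  f'(a)=-1.439e+00  a ← 47.629452 − (+7.553e-09/-1.439e+00) = 47.629452
iter 5: u=1.229974  f(a)=+0.000e+00  f'(a)=-1.439e+00  a ← 47.629452 − (+0.000e+00/-1.439e+00) = 47.629452
converged: |Δa| < 1e-12 after 5 iterations
sag = a·(cosh(S/(2a)) − 1) = 47.629452·(cosh(1.229974) − 1) = 40.805142
T_max/T_min = cosh(S/(2a)) = 1.856721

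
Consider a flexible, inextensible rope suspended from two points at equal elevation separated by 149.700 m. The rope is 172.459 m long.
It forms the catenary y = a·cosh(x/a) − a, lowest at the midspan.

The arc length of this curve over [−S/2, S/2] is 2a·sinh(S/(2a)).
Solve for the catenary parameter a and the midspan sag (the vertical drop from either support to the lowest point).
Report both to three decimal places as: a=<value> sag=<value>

seed: a₀ = √(S³/(24(L−S))) = √(149.700³/(24·22.759)) = 78.370116
iter 1: u=0.955083  f(a)=+1.061e+00  f'(a)=-6.355e-01  a ← 78.370116 − (+1.061e+00/-6.355e-01) = 80.039320
iter 2: u=0.935165  f(a)=+3.484e-02  f'(a)=-5.944e-01  a ← 80.039320 − (+3.484e-02/-5.944e-01) = 80.097932
iter 3: u=0.934481  f(a)=+4.040e-05  f'(a)=-5.930e-01  a ← 80.097932 − (+4.040e-05/-5.930e-01) = 80.098001
iter 4: u=0.934480  f(a)=+5.448e-11  f'(a)=-5.930e-01  a ← 80.098001 − (+5.448e-11/-5.930e-01) = 80.098001
iter 5: u=0.934480  f(a)=+0.000e+00  f'(a)=-5.930e-01  a ← 80.098001 − (+0.000e+00/-5.930e-01) = 80.098001
converged: |Δa| < 1e-12 after 5 iterations
sag = a·(cosh(S/(2a)) − 1) = 80.098001·(cosh(0.934480) − 1) = 37.593190
T_max/T_min = cosh(S/(2a)) = 1.469340

a=80.098 sag=37.593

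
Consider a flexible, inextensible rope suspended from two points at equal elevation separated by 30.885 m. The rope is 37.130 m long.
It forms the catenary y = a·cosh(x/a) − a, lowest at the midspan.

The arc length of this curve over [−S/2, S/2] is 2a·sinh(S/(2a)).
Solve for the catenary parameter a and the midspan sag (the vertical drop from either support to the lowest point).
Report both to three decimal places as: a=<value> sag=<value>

a=14.427 sag=9.085

seed: a₀ = √(S³/(24(L−S))) = √(30.885³/(24·6.245)) = 14.020050
iter 1: u=1.101458  f(a)=+3.900e-01  f'(a)=-1.004e+00  a ← 14.020050 − (+3.900e-01/-1.004e+00) = 14.408552
iter 2: u=1.071759  f(a)=+1.680e-02  f'(a)=-9.190e-01  a ← 14.408552 − (+1.680e-02/-9.190e-01) = 14.426830
iter 3: u=1.070401  f(a)=+3.427e-05  f'(a)=-9.152e-01  a ← 14.426830 − (+3.427e-05/-9.152e-01) = 14.426867
iter 4: u=1.070399  f(a)=+1.433e-10  f'(a)=-9.152e-01  a ← 14.426867 − (+1.433e-10/-9.152e-01) = 14.426867
iter 5: u=1.070399  f(a)=+7.105e-15  f'(a)=-9.152e-01  a ← 14.426867 − (+7.105e-15/-9.152e-01) = 14.426867
converged: |Δa| < 1e-12 after 5 iterations
sag = a·(cosh(S/(2a)) − 1) = 14.426867·(cosh(1.070399) − 1) = 9.084698
T_max/T_min = cosh(S/(2a)) = 1.629707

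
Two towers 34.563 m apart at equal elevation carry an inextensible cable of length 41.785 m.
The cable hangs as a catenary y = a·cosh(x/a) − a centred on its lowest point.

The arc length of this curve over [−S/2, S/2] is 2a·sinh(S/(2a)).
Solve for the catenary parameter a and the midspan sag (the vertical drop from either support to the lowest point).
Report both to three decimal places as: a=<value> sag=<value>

seed: a₀ = √(S³/(24(L−S))) = √(34.563³/(24·7.222)) = 15.434152
iter 1: u=1.119692  f(a)=+4.665e-01  f'(a)=-1.059e+00  a ← 15.434152 − (+4.665e-01/-1.059e+00) = 15.874817
iter 2: u=1.088611  f(a)=+2.072e-02  f'(a)=-9.664e-01  a ← 15.874817 − (+2.072e-02/-9.664e-01) = 15.896261
iter 3: u=1.087142  f(a)=+4.511e-05  f'(a)=-9.622e-01  a ← 15.896261 − (+4.511e-05/-9.622e-01) = 15.896308
iter 4: u=1.087139  f(a)=+2.148e-10  f'(a)=-9.622e-01  a ← 15.896308 − (+2.148e-10/-9.622e-01) = 15.896308
iter 5: u=1.087139  f(a)=+0.000e+00  f'(a)=-9.622e-01  a ← 15.896308 − (+0.000e+00/-9.622e-01) = 15.896308
converged: |Δa| < 1e-12 after 5 iterations
sag = a·(cosh(S/(2a)) − 1) = 15.896308·(cosh(1.087139) − 1) = 10.356104
T_max/T_min = cosh(S/(2a)) = 1.651479

a=15.896 sag=10.356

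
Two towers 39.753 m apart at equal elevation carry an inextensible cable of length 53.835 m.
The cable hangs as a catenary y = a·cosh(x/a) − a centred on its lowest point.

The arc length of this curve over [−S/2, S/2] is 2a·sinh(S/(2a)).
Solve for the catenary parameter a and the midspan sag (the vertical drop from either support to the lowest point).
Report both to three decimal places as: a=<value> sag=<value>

a=14.306 sag=16.177

seed: a₀ = √(S³/(24(L−S))) = √(39.753³/(24·14.082)) = 13.633805
iter 1: u=1.457884  f(a)=+1.575e+00  f'(a)=-2.539e+00  a ← 13.633805 − (+1.575e+00/-2.539e+00) = 14.253823
iter 2: u=1.394468  f(a)=+1.138e-01  f'(a)=-2.185e+00  a ← 14.253823 − (+1.138e-01/-2.185e+00) = 14.305905
iter 3: u=1.389391  f(a)=+6.964e-04  f'(a)=-2.158e+00  a ← 14.305905 − (+6.964e-04/-2.158e+00) = 14.306227
iter 4: u=1.389360  f(a)=+2.644e-08  f'(a)=-2.158e+00  a ← 14.306227 − (+2.644e-08/-2.158e+00) = 14.306227
iter 5: u=1.389360  f(a)=+7.105e-15  f'(a)=-2.158e+00  a ← 14.306227 − (+7.105e-15/-2.158e+00) = 14.306227
converged: |Δa| < 1e-12 after 5 iterations
sag = a·(cosh(S/(2a)) − 1) = 14.306227·(cosh(1.389360) − 1) = 16.176882
T_max/T_min = cosh(S/(2a)) = 2.130758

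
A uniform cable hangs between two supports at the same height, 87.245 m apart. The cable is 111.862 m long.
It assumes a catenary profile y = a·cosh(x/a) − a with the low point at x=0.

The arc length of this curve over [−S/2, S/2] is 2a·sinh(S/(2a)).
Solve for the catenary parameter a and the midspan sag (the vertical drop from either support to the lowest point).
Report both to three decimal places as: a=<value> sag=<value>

seed: a₀ = √(S³/(24(L−S))) = √(87.245³/(24·24.617)) = 33.526455
iter 1: u=1.301137  f(a)=+2.170e+00  f'(a)=-1.733e+00  a ← 33.526455 − (+2.170e+00/-1.733e+00) = 34.778752
iter 2: u=1.254286  f(a)=+1.275e-01  f'(a)=-1.534e+00  a ← 34.778752 − (+1.275e-01/-1.534e+00) = 34.861840
iter 3: u=1.251297  f(a)=+5.010e-04  f'(a)=-1.522e+00  a ← 34.861840 − (+5.010e-04/-1.522e+00) = 34.862169
iter 4: u=1.251285  f(a)=+7.803e-09  f'(a)=-1.522e+00  a ← 34.862169 − (+7.803e-09/-1.522e+00) = 34.862169
iter 5: u=1.251285  f(a)=+0.000e+00  f'(a)=-1.522e+00  a ← 34.862169 − (+0.000e+00/-1.522e+00) = 34.862169
converged: |Δa| < 1e-12 after 5 iterations
sag = a·(cosh(S/(2a)) − 1) = 34.862169·(cosh(1.251285) − 1) = 31.044186
T_max/T_min = cosh(S/(2a)) = 1.890483

a=34.862 sag=31.044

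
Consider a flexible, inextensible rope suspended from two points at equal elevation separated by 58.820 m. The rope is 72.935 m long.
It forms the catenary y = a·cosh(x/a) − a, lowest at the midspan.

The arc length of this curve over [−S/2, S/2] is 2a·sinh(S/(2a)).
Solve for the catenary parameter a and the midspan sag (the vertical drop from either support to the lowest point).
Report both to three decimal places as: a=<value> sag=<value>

a=25.347 sag=19.064

seed: a₀ = √(S³/(24(L−S))) = √(58.820³/(24·14.115)) = 24.509896
iter 1: u=1.199923  f(a)=+1.052e+00  f'(a)=-1.326e+00  a ← 24.509896 − (+1.052e+00/-1.326e+00) = 25.302803
iter 2: u=1.162322  f(a)=+5.319e-02  f'(a)=-1.195e+00  a ← 25.302803 − (+5.319e-02/-1.195e+00) = 25.347304
iter 3: u=1.160281  f(a)=+1.521e-04  f'(a)=-1.188e+00  a ← 25.347304 − (+1.521e-04/-1.188e+00) = 25.347432
iter 4: u=1.160275  f(a)=+1.252e-09  f'(a)=-1.188e+00  a ← 25.347432 − (+1.252e-09/-1.188e+00) = 25.347432
iter 5: u=1.160275  f(a)=-1.421e-14  f'(a)=-1.188e+00  a ← 25.347432 − (-1.421e-14/-1.188e+00) = 25.347432
converged: |Δa| < 1e-12 after 5 iterations
sag = a·(cosh(S/(2a)) − 1) = 25.347432·(cosh(1.160275) − 1) = 19.063950
T_max/T_min = cosh(S/(2a)) = 1.752106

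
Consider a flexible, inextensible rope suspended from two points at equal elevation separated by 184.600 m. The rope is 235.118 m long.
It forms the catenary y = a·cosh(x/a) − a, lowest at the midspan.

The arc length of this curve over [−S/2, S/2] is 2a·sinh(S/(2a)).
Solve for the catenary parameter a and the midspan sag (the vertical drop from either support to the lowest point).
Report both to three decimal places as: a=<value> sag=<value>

a=74.819 sag=64.530

seed: a₀ = √(S³/(24(L−S))) = √(184.600³/(24·50.518)) = 72.030901
iter 1: u=1.281394  f(a)=+4.313e+00  f'(a)=-1.647e+00  a ← 72.030901 − (+4.313e+00/-1.647e+00) = 74.649951
iter 2: u=1.236438  f(a)=+2.464e-01  f'(a)=-1.464e+00  a ← 74.649951 − (+2.464e-01/-1.464e+00) = 74.818309
iter 3: u=1.233655  f(a)=+9.120e-04  f'(a)=-1.453e+00  a ← 74.818309 − (+9.120e-04/-1.453e+00) = 74.818937
iter 4: u=1.233645  f(a)=+1.260e-08  f'(a)=-1.453e+00  a ← 74.818937 − (+1.260e-08/-1.453e+00) = 74.818937
iter 5: u=1.233645  f(a)=+0.000e+00  f'(a)=-1.453e+00  a ← 74.818937 − (+0.000e+00/-1.453e+00) = 74.818937
converged: |Δa| < 1e-12 after 5 iterations
sag = a·(cosh(S/(2a)) − 1) = 74.818937·(cosh(1.233645) − 1) = 64.529518
T_max/T_min = cosh(S/(2a)) = 1.862476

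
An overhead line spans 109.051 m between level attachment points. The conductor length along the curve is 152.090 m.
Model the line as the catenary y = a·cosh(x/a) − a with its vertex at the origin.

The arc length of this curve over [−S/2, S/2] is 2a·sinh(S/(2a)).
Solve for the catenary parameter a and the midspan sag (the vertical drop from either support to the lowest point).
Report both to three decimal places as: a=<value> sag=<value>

a=37.365 sag=47.364

seed: a₀ = √(S³/(24(L−S))) = √(109.051³/(24·43.039)) = 35.432988
iter 1: u=1.538834  f(a)=+5.393e+00  f'(a)=-3.055e+00  a ← 35.432988 − (+5.393e+00/-3.055e+00) = 37.197981
iter 2: u=1.465819  f(a)=+4.291e-01  f'(a)=-2.587e+00  a ← 37.197981 − (+4.291e-01/-2.587e+00) = 37.363872
iter 3: u=1.459311  f(a)=+3.237e-03  f'(a)=-2.548e+00  a ← 37.363872 − (+3.237e-03/-2.548e+00) = 37.365143
iter 4: u=1.459261  f(a)=+1.872e-07  f'(a)=-2.548e+00  a ← 37.365143 − (+1.872e-07/-2.548e+00) = 37.365143
iter 5: u=1.459261  f(a)=+2.842e-14  f'(a)=-2.548e+00  a ← 37.365143 − (+2.842e-14/-2.548e+00) = 37.365143
converged: |Δa| < 1e-12 after 5 iterations
sag = a·(cosh(S/(2a)) − 1) = 37.365143·(cosh(1.459261) − 1) = 47.363813
T_max/T_min = cosh(S/(2a)) = 2.267594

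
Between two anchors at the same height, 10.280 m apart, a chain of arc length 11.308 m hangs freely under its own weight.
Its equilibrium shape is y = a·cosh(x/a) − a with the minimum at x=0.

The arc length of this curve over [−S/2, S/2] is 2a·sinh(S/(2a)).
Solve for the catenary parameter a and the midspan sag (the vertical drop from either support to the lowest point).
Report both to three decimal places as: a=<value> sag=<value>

a=6.733 sag=2.059

seed: a₀ = √(S³/(24(L−S))) = √(10.280³/(24·1.028)) = 6.635711
iter 1: u=0.774597  f(a)=+3.128e-02  f'(a)=-3.288e-01  a ← 6.635711 − (+3.128e-02/-3.288e-01) = 6.730849
iter 2: u=0.763648  f(a)=+6.855e-04  f'(a)=-3.146e-01  a ← 6.730849 − (+6.855e-04/-3.146e-01) = 6.733028
iter 3: u=0.763401  f(a)=+3.455e-07  f'(a)=-3.142e-01  a ← 6.733028 − (+3.455e-07/-3.142e-01) = 6.733029
iter 4: u=0.763401  f(a)=+8.527e-14  f'(a)=-3.142e-01  a ← 6.733029 − (+8.527e-14/-3.142e-01) = 6.733029
converged: |Δa| < 1e-12 after 4 iterations
sag = a·(cosh(S/(2a)) − 1) = 6.733029·(cosh(0.763401) − 1) = 2.059092
T_max/T_min = cosh(S/(2a)) = 1.305820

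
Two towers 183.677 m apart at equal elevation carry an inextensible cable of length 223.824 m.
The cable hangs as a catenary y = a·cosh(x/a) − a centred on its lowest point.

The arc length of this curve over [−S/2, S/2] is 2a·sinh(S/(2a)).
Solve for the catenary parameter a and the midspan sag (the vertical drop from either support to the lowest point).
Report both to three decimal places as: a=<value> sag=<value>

a=82.702 sag=56.452

seed: a₀ = √(S³/(24(L−S))) = √(183.677³/(24·40.147)) = 80.195499
iter 1: u=1.145183  f(a)=+2.716e+00  f'(a)=-1.139e+00  a ← 80.195499 − (+2.716e+00/-1.139e+00) = 82.580604
iter 2: u=1.112107  f(a)=+1.259e-01  f'(a)=-1.035e+00  a ← 82.580604 − (+1.259e-01/-1.035e+00) = 82.702178
iter 3: u=1.110473  f(a)=+2.995e-04  f'(a)=-1.031e+00  a ← 82.702178 − (+2.995e-04/-1.031e+00) = 82.702468
iter 4: u=1.110469  f(a)=+1.704e-09  f'(a)=-1.031e+00  a ← 82.702468 − (+1.704e-09/-1.031e+00) = 82.702468
iter 5: u=1.110469  f(a)=+0.000e+00  f'(a)=-1.031e+00  a ← 82.702468 − (+0.000e+00/-1.031e+00) = 82.702468
converged: |Δa| < 1e-12 after 5 iterations
sag = a·(cosh(S/(2a)) − 1) = 82.702468·(cosh(1.110469) − 1) = 56.452100
T_max/T_min = cosh(S/(2a)) = 1.682593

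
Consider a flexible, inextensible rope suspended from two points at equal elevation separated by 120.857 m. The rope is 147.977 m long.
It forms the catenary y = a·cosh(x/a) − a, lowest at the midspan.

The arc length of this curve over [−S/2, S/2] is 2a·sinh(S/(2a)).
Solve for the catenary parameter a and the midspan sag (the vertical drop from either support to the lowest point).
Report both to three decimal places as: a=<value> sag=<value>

a=53.748 sag=37.702

seed: a₀ = √(S³/(24(L−S))) = √(120.857³/(24·27.120)) = 52.078354
iter 1: u=1.160338  f(a)=+1.885e+00  f'(a)=-1.189e+00  a ← 52.078354 − (+1.885e+00/-1.189e+00) = 53.664468
iter 2: u=1.126043  f(a)=+8.956e-02  f'(a)=-1.078e+00  a ← 53.664468 − (+8.956e-02/-1.078e+00) = 53.747536
iter 3: u=1.124303  f(a)=+2.244e-04  f'(a)=-1.073e+00  a ← 53.747536 − (+2.244e-04/-1.073e+00) = 53.747745
iter 4: u=1.124298  f(a)=+1.417e-09  f'(a)=-1.073e+00  a ← 53.747745 − (+1.417e-09/-1.073e+00) = 53.747745
iter 5: u=1.124298  f(a)=+2.842e-14  f'(a)=-1.073e+00  a ← 53.747745 − (+2.842e-14/-1.073e+00) = 53.747745
converged: |Δa| < 1e-12 after 5 iterations
sag = a·(cosh(S/(2a)) − 1) = 53.747745·(cosh(1.124298) − 1) = 37.702341
T_max/T_min = cosh(S/(2a)) = 1.701468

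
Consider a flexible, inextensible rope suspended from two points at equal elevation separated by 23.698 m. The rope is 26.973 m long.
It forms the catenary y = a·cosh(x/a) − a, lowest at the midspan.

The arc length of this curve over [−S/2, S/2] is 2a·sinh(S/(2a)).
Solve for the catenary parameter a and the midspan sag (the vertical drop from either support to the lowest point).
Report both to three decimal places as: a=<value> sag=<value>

a=13.274 sag=5.649

seed: a₀ = √(S³/(24(L−S))) = √(23.698³/(24·3.275)) = 13.012366
iter 1: u=0.910595  f(a)=+1.385e-01  f'(a)=-5.464e-01  a ← 13.012366 − (+1.385e-01/-5.464e-01) = 13.265844
iter 2: u=0.893196  f(a)=+4.150e-03  f'(a)=-5.141e-01  a ← 13.265844 − (+4.150e-03/-5.141e-01) = 13.273918
iter 3: u=0.892653  f(a)=+3.982e-06  f'(a)=-5.131e-01  a ← 13.273918 − (+3.982e-06/-5.131e-01) = 13.273925
iter 4: u=0.892652  f(a)=+3.677e-12  f'(a)=-5.131e-01  a ← 13.273925 − (+3.677e-12/-5.131e-01) = 13.273925
converged: |Δa| < 1e-12 after 4 iterations
sag = a·(cosh(S/(2a)) − 1) = 13.273925·(cosh(0.892652) − 1) = 5.649150
T_max/T_min = cosh(S/(2a)) = 1.425582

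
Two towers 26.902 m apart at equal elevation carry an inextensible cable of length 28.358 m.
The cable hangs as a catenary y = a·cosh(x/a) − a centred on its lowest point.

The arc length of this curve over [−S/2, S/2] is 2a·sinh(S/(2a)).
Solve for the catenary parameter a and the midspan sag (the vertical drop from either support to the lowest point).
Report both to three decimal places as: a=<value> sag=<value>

seed: a₀ = √(S³/(24(L−S))) = √(26.902³/(24·1.456)) = 23.604268
iter 1: u=0.569855  f(a)=+2.382e-02  f'(a)=-1.274e-01  a ← 23.604268 − (+2.382e-02/-1.274e-01) = 23.791242
iter 2: u=0.565376  f(a)=+2.860e-04  f'(a)=-1.244e-01  a ← 23.791242 − (+2.860e-04/-1.244e-01) = 23.793542
iter 3: u=0.565321  f(a)=+4.235e-08  f'(a)=-1.243e-01  a ← 23.793542 − (+4.235e-08/-1.243e-01) = 23.793542
iter 4: u=0.565321  f(a)=+7.105e-15  f'(a)=-1.243e-01  a ← 23.793542 − (+7.105e-15/-1.243e-01) = 23.793542
converged: |Δa| < 1e-12 after 4 iterations
sag = a·(cosh(S/(2a)) − 1) = 23.793542·(cosh(0.565321) − 1) = 3.904412
T_max/T_min = cosh(S/(2a)) = 1.164095

a=23.794 sag=3.904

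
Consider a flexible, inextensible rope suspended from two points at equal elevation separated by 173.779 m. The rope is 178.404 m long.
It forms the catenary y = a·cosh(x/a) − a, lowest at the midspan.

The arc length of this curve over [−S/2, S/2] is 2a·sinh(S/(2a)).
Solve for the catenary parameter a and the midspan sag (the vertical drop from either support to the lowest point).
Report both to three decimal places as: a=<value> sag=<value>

seed: a₀ = √(S³/(24(L−S))) = √(173.779³/(24·4.625)) = 217.437503
iter 1: u=0.399607  f(a)=+3.707e-02  f'(a)=-4.322e-02  a ← 217.437503 − (+3.707e-02/-4.322e-02) = 218.295078
iter 2: u=0.398037  f(a)=+2.204e-04  f'(a)=-4.271e-02  a ← 218.295078 − (+2.204e-04/-4.271e-02) = 218.300240
iter 3: u=0.398028  f(a)=+7.900e-09  f'(a)=-4.271e-02  a ← 218.300240 − (+7.900e-09/-4.271e-02) = 218.300240
iter 4: u=0.398028  f(a)=+0.000e+00  f'(a)=-4.271e-02  a ← 218.300240 − (+0.000e+00/-4.271e-02) = 218.300240
converged: |Δa| < 1e-12 after 4 iterations
sag = a·(cosh(S/(2a)) − 1) = 218.300240·(cosh(0.398028) − 1) = 17.521709
T_max/T_min = cosh(S/(2a)) = 1.080264

a=218.300 sag=17.522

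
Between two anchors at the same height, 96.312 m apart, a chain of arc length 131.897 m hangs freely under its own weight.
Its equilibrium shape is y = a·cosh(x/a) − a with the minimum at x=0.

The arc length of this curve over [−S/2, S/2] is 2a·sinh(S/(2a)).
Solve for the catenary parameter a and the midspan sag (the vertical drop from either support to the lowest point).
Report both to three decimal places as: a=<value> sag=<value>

a=34.002 sag=40.196

seed: a₀ = √(S³/(24(L−S))) = √(96.312³/(24·35.585)) = 32.343089
iter 1: u=1.488912  f(a)=+4.159e+00  f'(a)=-2.729e+00  a ← 32.343089 − (+4.159e+00/-2.729e+00) = 33.867381
iter 2: u=1.421899  f(a)=+3.121e-01  f'(a)=-2.333e+00  a ← 33.867381 − (+3.121e-01/-2.333e+00) = 34.001151
iter 3: u=1.416305  f(a)=+2.073e-03  f'(a)=-2.302e+00  a ← 34.001151 − (+2.073e-03/-2.302e+00) = 34.002051
iter 4: u=1.416267  f(a)=+9.274e-08  f'(a)=-2.302e+00  a ← 34.002051 − (+9.274e-08/-2.302e+00) = 34.002051
iter 5: u=1.416267  f(a)=+0.000e+00  f'(a)=-2.302e+00  a ← 34.002051 − (+0.000e+00/-2.302e+00) = 34.002051
converged: |Δa| < 1e-12 after 5 iterations
sag = a·(cosh(S/(2a)) − 1) = 34.002051·(cosh(1.416267) − 1) = 40.195955
T_max/T_min = cosh(S/(2a)) = 2.182163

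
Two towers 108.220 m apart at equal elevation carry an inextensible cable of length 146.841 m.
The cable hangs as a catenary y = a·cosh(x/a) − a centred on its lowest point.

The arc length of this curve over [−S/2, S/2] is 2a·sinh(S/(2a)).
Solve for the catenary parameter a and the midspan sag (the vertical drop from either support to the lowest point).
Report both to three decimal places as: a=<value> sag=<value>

seed: a₀ = √(S³/(24(L−S))) = √(108.220³/(24·38.621)) = 36.978042
iter 1: u=1.463301  f(a)=+4.352e+00  f'(a)=-2.572e+00  a ← 36.978042 − (+4.352e+00/-2.572e+00) = 38.670308
iter 2: u=1.399265  f(a)=+3.166e-01  f'(a)=-2.210e+00  a ← 38.670308 − (+3.166e-01/-2.210e+00) = 38.813560
iter 3: u=1.394100  f(a)=+1.966e-03  f'(a)=-2.183e+00  a ← 38.813560 − (+1.966e-03/-2.183e+00) = 38.814460
iter 4: u=1.394068  f(a)=+7.684e-08  f'(a)=-2.182e+00  a ← 38.814460 − (+7.684e-08/-2.182e+00) = 38.814460
iter 5: u=1.394068  f(a)=+0.000e+00  f'(a)=-2.182e+00  a ← 38.814460 − (+0.000e+00/-2.182e+00) = 38.814460
converged: |Δa| < 1e-12 after 5 iterations
sag = a·(cosh(S/(2a)) − 1) = 38.814460·(cosh(1.394068) − 1) = 44.234514
T_max/T_min = cosh(S/(2a)) = 2.139640

a=38.814 sag=44.235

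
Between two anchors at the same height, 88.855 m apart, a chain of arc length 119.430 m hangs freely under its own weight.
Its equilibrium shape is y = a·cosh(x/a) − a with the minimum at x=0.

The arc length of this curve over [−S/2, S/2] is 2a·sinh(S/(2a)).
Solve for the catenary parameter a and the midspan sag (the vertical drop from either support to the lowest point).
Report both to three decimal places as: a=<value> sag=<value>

seed: a₀ = √(S³/(24(L−S))) = √(88.855³/(24·30.575)) = 30.919606
iter 1: u=1.436871  f(a)=+3.316e+00  f'(a)=-2.417e+00  a ← 30.919606 − (+3.316e+00/-2.417e+00) = 32.291353
iter 2: u=1.375833  f(a)=+2.334e-01  f'(a)=-2.088e+00  a ← 32.291353 − (+2.334e-01/-2.088e+00) = 32.403158
iter 3: u=1.371085  f(a)=+1.351e-03  f'(a)=-2.064e+00  a ← 32.403158 − (+1.351e-03/-2.064e+00) = 32.403813
iter 4: u=1.371058  f(a)=+4.579e-08  f'(a)=-2.064e+00  a ← 32.403813 − (+4.579e-08/-2.064e+00) = 32.403813
iter 5: u=1.371058  f(a)=-2.842e-14  f'(a)=-2.064e+00  a ← 32.403813 − (-2.842e-14/-2.064e+00) = 32.403813
converged: |Δa| < 1e-12 after 5 iterations
sag = a·(cosh(S/(2a)) − 1) = 32.403813·(cosh(1.371058) − 1) = 35.536516
T_max/T_min = cosh(S/(2a)) = 2.096677

a=32.404 sag=35.537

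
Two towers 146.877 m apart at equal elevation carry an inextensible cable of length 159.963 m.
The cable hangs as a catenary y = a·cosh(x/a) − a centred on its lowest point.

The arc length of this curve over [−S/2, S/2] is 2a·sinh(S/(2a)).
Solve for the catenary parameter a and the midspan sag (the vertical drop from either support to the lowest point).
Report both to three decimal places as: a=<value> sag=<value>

a=101.759 sag=27.670

seed: a₀ = √(S³/(24(L−S))) = √(146.877³/(24·13.086)) = 100.443448
iter 1: u=0.731143  f(a)=+3.543e-01  f'(a)=-2.748e-01  a ← 100.443448 − (+3.543e-01/-2.748e-01) = 101.732759
iter 2: u=0.721877  f(a)=+6.936e-03  f'(a)=-2.641e-01  a ← 101.732759 − (+6.936e-03/-2.641e-01) = 101.759024
iter 3: u=0.721690  f(a)=+2.777e-06  f'(a)=-2.639e-01  a ← 101.759024 − (+2.777e-06/-2.639e-01) = 101.759035
iter 4: u=0.721690  f(a)=+3.979e-13  f'(a)=-2.639e-01  a ← 101.759035 − (+3.979e-13/-2.639e-01) = 101.759035
converged: |Δa| < 1e-12 after 4 iterations
sag = a·(cosh(S/(2a)) − 1) = 101.759035·(cosh(0.721690) − 1) = 27.670257
T_max/T_min = cosh(S/(2a)) = 1.271919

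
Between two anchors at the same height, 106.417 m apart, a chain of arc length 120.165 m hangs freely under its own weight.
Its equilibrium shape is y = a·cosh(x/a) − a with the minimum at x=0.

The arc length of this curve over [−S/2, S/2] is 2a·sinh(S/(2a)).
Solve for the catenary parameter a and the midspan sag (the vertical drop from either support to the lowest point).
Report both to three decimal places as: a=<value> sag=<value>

seed: a₀ = √(S³/(24(L−S))) = √(106.417³/(24·13.748)) = 60.435363
iter 1: u=0.880420  f(a)=+5.428e-01  f'(a)=-4.912e-01  a ← 60.435363 − (+5.428e-01/-4.912e-01) = 61.540304
iter 2: u=0.864612  f(a)=+1.524e-02  f'(a)=-4.640e-01  a ← 61.540304 − (+1.524e-02/-4.640e-01) = 61.573156
iter 3: u=0.864151  f(a)=+1.279e-05  f'(a)=-4.632e-01  a ← 61.573156 − (+1.279e-05/-4.632e-01) = 61.573184
iter 4: u=0.864151  f(a)=+9.052e-12  f'(a)=-4.632e-01  a ← 61.573184 − (+9.052e-12/-4.632e-01) = 61.573184
converged: |Δa| < 1e-12 after 4 iterations
sag = a·(cosh(S/(2a)) − 1) = 61.573184·(cosh(0.864151) − 1) = 24.456833
T_max/T_min = cosh(S/(2a)) = 1.397199

a=61.573 sag=24.457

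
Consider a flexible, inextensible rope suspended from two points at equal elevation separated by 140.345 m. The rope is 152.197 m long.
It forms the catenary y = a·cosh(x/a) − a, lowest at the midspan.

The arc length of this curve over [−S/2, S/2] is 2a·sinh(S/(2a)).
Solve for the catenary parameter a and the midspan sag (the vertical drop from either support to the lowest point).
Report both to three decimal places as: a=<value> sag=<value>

seed: a₀ = √(S³/(24(L−S))) = √(140.345³/(24·11.852)) = 98.581172
iter 1: u=0.711825  f(a)=+3.039e-01  f'(a)=-2.529e-01  a ← 98.581172 − (+3.039e-01/-2.529e-01) = 99.783093
iter 2: u=0.703250  f(a)=+5.648e-03  f'(a)=-2.435e-01  a ← 99.783093 − (+5.648e-03/-2.435e-01) = 99.806282
iter 3: u=0.703087  f(a)=+2.032e-06  f'(a)=-2.434e-01  a ← 99.806282 − (+2.032e-06/-2.434e-01) = 99.806291
iter 4: u=0.703087  f(a)=+2.558e-13  f'(a)=-2.434e-01  a ← 99.806291 − (+2.558e-13/-2.434e-01) = 99.806291
converged: |Δa| < 1e-12 after 4 iterations
sag = a·(cosh(S/(2a)) − 1) = 99.806291·(cosh(0.703087) − 1) = 25.701786
T_max/T_min = cosh(S/(2a)) = 1.257517

a=99.806 sag=25.702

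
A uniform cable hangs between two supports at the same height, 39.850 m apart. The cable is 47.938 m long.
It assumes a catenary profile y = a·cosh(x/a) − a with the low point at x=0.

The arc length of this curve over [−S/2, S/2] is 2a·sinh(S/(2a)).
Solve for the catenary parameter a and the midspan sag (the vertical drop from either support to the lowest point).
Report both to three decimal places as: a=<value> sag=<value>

a=18.582 sag=11.746

seed: a₀ = √(S³/(24(L−S))) = √(39.850³/(24·8.088)) = 18.055782
iter 1: u=1.103525  f(a)=+5.070e-01  f'(a)=-1.010e+00  a ← 18.055782 − (+5.070e-01/-1.010e+00) = 18.557828
iter 2: u=1.073671  f(a)=+2.191e-02  f'(a)=-9.242e-01  a ← 18.557828 − (+2.191e-02/-9.242e-01) = 18.581539
iter 3: u=1.072301  f(a)=+4.504e-05  f'(a)=-9.205e-01  a ← 18.581539 − (+4.504e-05/-9.205e-01) = 18.581588
iter 4: u=1.072298  f(a)=+1.912e-10  f'(a)=-9.204e-01  a ← 18.581588 − (+1.912e-10/-9.204e-01) = 18.581588
iter 5: u=1.072298  f(a)=-1.421e-14  f'(a)=-9.204e-01  a ← 18.581588 − (-1.421e-14/-9.204e-01) = 18.581588
converged: |Δa| < 1e-12 after 5 iterations
sag = a·(cosh(S/(2a)) − 1) = 18.581588·(cosh(1.072298) − 1) = 11.746425
T_max/T_min = cosh(S/(2a)) = 1.632154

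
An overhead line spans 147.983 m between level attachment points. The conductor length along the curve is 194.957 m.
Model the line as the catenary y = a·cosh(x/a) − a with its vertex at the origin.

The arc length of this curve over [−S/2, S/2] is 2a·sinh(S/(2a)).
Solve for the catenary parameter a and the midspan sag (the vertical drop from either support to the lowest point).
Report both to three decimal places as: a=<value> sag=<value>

seed: a₀ = √(S³/(24(L−S))) = √(147.983³/(24·46.974)) = 53.614634
iter 1: u=1.380062  f(a)=+4.682e+00  f'(a)=-2.110e+00  a ← 53.614634 − (+4.682e+00/-2.110e+00) = 55.833877
iter 2: u=1.325208  f(a)=+3.064e-01  f'(a)=-1.842e+00  a ← 55.833877 − (+3.064e-01/-1.842e+00) = 56.000230
iter 3: u=1.321271  f(a)=+1.515e-03  f'(a)=-1.823e+00  a ← 56.000230 − (+1.515e-03/-1.823e+00) = 56.001060
iter 4: u=1.321252  f(a)=+3.747e-08  f'(a)=-1.823e+00  a ← 56.001060 − (+3.747e-08/-1.823e+00) = 56.001060
iter 5: u=1.321252  f(a)=+0.000e+00  f'(a)=-1.823e+00  a ← 56.001060 − (+0.000e+00/-1.823e+00) = 56.001060
converged: |Δa| < 1e-12 after 5 iterations
sag = a·(cosh(S/(2a)) − 1) = 56.001060·(cosh(1.321252) − 1) = 56.418585
T_max/T_min = cosh(S/(2a)) = 2.007456

a=56.001 sag=56.419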